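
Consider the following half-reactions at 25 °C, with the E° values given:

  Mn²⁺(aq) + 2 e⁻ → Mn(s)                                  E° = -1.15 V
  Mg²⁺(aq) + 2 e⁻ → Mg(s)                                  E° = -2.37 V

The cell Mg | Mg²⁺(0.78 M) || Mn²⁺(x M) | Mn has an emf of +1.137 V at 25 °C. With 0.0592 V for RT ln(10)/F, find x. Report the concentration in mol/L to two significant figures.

0.0012 M

Mn²⁺/Mn is the cathode, Mg²⁺/Mg the anode: E°cell = +1.22 V, n = 2.
Overall reaction: Mn²⁺(aq) + Mg(s) → Mn(s) + Mg²⁺(aq); Q = [Mg²⁺]^1/[Mn²⁺]^1.
From E = E° − (0.0592/n) log Q: log Q = (E° − E)·n/0.0592 = (+1.22 − (+1.137))·2/0.0592 = 2.8041.
So 1·log[Mn²⁺] = 1·log(0.78) − log Q = -0.1079 − (2.8041) = -2.9120; [Mn²⁺] = 10^(-2.9120) ≈ 0.0012 M.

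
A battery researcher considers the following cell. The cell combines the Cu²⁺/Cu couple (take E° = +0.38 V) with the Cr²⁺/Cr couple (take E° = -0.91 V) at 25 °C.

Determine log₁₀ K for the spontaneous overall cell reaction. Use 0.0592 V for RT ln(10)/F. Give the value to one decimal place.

Cathode: Cu²⁺/Cu; anode: Cr²⁺/Cr. E°cell = +1.29 V, n = 2.
log K = nE°cell / 0.0592 = (2)(+1.29) / 0.0592 = 43.6.

43.6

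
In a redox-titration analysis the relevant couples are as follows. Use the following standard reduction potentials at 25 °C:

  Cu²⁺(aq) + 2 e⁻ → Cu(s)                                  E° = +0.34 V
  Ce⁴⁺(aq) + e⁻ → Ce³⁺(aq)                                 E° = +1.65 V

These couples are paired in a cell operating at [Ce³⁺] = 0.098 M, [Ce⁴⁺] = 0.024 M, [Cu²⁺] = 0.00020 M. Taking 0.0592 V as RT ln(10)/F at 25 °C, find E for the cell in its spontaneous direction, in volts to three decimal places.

Ce⁴⁺/Ce³⁺ is the cathode (higher E°), Cu²⁺/Cu the anode: E°cell = +1.65 − (+0.34) = +1.31 V, n = 2.
Overall: 2 Ce⁴⁺(aq) + Cu(s) → 2 Ce³⁺(aq) + Cu²⁺(aq)
Q = [Ce³⁺]^2·[Cu²⁺] / ([Ce⁴⁺]^2); log Q = -2.477.
E = E° − (0.0592/n) log Q = +1.31 − (0.0592/2)(-2.477) = +1.383 V.

+1.383 V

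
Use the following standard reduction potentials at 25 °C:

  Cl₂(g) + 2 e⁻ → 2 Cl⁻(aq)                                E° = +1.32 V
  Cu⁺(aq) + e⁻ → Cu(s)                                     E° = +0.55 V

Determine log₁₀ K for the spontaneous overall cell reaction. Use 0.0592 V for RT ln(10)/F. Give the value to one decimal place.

26.0

Cathode: Cl₂/Cl⁻; anode: Cu⁺/Cu. E°cell = +0.77 V, n = 2.
log K = nE°cell / 0.0592 = (2)(+0.77) / 0.0592 = 26.0.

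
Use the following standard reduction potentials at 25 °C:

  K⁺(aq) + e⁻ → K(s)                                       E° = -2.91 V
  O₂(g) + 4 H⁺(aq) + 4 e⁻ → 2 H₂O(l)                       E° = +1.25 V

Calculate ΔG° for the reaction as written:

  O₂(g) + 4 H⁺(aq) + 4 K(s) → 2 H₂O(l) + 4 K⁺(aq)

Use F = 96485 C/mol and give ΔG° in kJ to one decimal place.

-1605.5 kJ

As written, O₂/H₂O is reduced (cathode) and K⁺/K is oxidised (anode), so E°cell = (+1.25) − (-2.91) = +4.16 V.
Balancing electrons gives n = 4.
ΔG° = −nFE° = −(4)(96485)(+4.16) = -1,605,510 J = -1605.5 kJ.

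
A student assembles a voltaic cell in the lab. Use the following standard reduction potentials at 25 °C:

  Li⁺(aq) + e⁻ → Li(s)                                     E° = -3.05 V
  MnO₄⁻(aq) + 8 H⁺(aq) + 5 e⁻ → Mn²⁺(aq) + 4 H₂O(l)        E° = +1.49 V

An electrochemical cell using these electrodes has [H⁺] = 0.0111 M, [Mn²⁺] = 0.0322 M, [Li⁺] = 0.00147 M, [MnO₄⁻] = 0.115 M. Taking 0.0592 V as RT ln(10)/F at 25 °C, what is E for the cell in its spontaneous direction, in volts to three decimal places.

+4.529 V

MnO₄⁻/Mn²⁺ is the cathode (higher E°), Li⁺/Li the anode: E°cell = +1.49 − (-3.05) = +4.54 V, n = 5.
Overall: MnO₄⁻(aq) + 8 H⁺(aq) + 5 Li(s) → Mn²⁺(aq) + 4 H₂O(l) + 5 Li⁺(aq)
Q = [Mn²⁺]·[Li⁺]^5 / ([MnO₄⁻]·[H⁺]^8); log Q = 0.921.
E = E° − (0.0592/n) log Q = +4.54 − (0.0592/5)(0.921) = +4.529 V.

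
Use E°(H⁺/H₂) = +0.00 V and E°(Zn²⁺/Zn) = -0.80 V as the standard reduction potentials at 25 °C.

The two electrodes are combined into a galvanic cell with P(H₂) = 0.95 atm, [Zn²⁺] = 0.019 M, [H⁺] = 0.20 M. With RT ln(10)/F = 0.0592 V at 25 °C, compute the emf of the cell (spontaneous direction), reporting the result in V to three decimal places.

+0.810 V

H⁺/H₂ is the cathode (higher E°), Zn²⁺/Zn the anode: E°cell = +0.00 − (-0.80) = +0.80 V, n = 2.
Overall: 2 H⁺(aq) + Zn(s) → H₂(g) + Zn²⁺(aq)
Q = P(H₂)·[Zn²⁺] / ([H⁺]^2); log Q = -0.346.
E = E° − (0.0592/n) log Q = +0.80 − (0.0592/2)(-0.346) = +0.810 V.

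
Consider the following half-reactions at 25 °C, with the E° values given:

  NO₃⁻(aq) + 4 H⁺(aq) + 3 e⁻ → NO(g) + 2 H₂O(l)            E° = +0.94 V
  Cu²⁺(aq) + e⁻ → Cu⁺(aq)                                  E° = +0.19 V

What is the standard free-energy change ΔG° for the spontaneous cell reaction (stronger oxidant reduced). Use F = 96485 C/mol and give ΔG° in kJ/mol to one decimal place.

-217.1 kJ/mol

NO₃⁻/NO (E° = +0.94 V) is the cathode; Cu²⁺/Cu⁺ (E° = +0.19 V) is the anode, so E°cell = +0.75 V.
Balancing electrons gives n = 3 (lcm of 3 and 1).
ΔG° = −nFE° = −(3)(96485)(+0.75) = -217,091 J = -217.1 kJ/mol.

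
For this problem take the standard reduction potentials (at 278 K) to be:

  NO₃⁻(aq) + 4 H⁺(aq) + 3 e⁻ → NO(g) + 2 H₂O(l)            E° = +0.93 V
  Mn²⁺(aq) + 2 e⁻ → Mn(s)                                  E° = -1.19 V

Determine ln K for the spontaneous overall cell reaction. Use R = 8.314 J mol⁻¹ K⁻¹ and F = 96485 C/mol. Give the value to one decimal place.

Cathode: NO₃⁻/NO; anode: Mn²⁺/Mn. E°cell = (+0.93) − (-1.19) = +2.12 V, with n = 6.
ΔG° = −nFE° = −RT ln K, so ln K = nFE°/(RT) = (6)(96485)(+2.12) / ((8.314)(278)) = 530.997.

531.0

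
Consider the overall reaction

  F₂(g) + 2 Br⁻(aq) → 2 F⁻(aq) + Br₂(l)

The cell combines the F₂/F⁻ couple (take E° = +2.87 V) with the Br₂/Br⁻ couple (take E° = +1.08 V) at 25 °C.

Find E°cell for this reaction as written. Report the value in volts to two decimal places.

+1.79 V

The F₂/F⁻ couple has the higher reduction potential, so it is the cathode; Br₂/Br⁻ is oxidised at the anode.
E°cell = E°(cathode) − E°(anode) = (+2.87) − (+1.08) = +1.79 V.
Since E°cell > 0, the reaction is spontaneous under standard conditions.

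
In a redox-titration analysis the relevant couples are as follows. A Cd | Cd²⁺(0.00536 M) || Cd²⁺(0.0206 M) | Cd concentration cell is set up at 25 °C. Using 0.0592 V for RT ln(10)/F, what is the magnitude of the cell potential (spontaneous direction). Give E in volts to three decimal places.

+0.017 V

For a concentration cell E°cell = 0. The 0.0206 M side is the cathode (reduction is favoured where [Cd²⁺] is higher).
With n = 2, E = −(0.0592/2) log([Cd²⁺]ₐₙ/[Cd²⁺]꜀ₐₜ) = −(0.0592/2) log(0.00536/0.0206) = −(0.0592/2)(-0.585) = +0.017 V.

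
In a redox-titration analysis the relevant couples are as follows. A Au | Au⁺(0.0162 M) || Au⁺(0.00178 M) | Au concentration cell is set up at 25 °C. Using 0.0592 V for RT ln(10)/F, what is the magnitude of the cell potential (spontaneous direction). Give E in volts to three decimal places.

For a concentration cell E°cell = 0. The 0.0162 M side is the cathode (reduction is favoured where [Au⁺] is higher).
With n = 1, E = −(0.0592/1) log([Au⁺]ₐₙ/[Au⁺]꜀ₐₜ) = −(0.0592/1) log(0.00178/0.0162) = −(0.0592/1)(-0.959) = +0.057 V.

+0.057 V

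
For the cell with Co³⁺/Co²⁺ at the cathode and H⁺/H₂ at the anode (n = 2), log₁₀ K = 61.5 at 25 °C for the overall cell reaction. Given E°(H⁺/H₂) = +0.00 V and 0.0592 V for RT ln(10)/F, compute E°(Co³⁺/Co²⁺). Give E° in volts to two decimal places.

+1.82 V

E°cell = (0.0592/n)·log K = (0.0592/2)(61.5) = +1.820 V.
Since Co³⁺/Co²⁺ is the cathode and H⁺/H₂ the anode, E°cell = E°(Co³⁺/Co²⁺) − E°(H⁺/H₂).
So E°(Co³⁺/Co²⁺) = E°cell + E°(H⁺/H₂) = +1.820 + (+0.00) = +1.82 V.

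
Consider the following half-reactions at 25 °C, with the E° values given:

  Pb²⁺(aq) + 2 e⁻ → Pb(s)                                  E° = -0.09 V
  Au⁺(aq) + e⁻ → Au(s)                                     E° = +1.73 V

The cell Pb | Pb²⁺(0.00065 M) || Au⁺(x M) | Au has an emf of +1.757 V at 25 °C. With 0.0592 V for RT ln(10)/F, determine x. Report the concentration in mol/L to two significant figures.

0.0022 M

Au⁺/Au is the cathode, Pb²⁺/Pb the anode: E°cell = +1.82 V, n = 2.
Overall reaction: 2 Au⁺(aq) + Pb(s) → 2 Au(s) + Pb²⁺(aq); Q = [Pb²⁺]^1/[Au⁺]^2.
From E = E° − (0.0592/n) log Q: log Q = (E° − E)·n/0.0592 = (+1.82 − (+1.757))·2/0.0592 = 2.1284.
So 2·log[Au⁺] = 1·log(0.00065) − log Q = -3.1871 − (2.1284) = -5.3155; log[Au⁺] = -5.3155 / 2 = -2.6578; [Au⁺] = 10^(-2.6578) ≈ 0.0022 M.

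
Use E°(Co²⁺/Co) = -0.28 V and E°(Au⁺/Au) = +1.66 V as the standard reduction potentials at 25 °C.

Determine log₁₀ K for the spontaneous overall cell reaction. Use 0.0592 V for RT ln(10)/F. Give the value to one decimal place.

65.5

Cathode: Au⁺/Au; anode: Co²⁺/Co. E°cell = +1.94 V, n = 2.
log K = nE°cell / 0.0592 = (2)(+1.94) / 0.0592 = 65.5.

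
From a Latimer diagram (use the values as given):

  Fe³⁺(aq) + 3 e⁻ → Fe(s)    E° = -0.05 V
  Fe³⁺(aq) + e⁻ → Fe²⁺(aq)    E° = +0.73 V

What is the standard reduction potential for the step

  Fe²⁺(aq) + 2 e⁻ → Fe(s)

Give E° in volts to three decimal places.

Sequential free energies add, so n₃E°₃ = n₁E°₁ + n₂E°₂.
With n₃ = 3, and the known step contributing 1×(+0.73) V, the unknown satisfies 2·E° = 3×(-0.05) − 1×(+0.73) = -0.880.
E° = -0.880 / 2 = -0.440 V.

-0.440 V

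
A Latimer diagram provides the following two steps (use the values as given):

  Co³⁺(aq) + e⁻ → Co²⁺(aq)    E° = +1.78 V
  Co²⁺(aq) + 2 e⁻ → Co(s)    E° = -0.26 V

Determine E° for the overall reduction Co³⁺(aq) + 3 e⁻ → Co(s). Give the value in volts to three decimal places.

+0.420 V

Adding the free-energy changes (−nFE°) of the two steps gives −n₃FE°₃ = −n₁FE°₁ − n₂FE°₂.
E°₃ = (1×+1.78 + 2×-0.26) / 3 = (+1.260) / 3 = +0.420 V.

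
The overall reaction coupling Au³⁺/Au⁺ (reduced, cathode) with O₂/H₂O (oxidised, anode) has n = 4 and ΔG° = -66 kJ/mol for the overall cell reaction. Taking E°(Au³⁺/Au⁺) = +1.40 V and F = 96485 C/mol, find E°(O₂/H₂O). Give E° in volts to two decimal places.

+1.23 V

E°cell = −ΔG°/(nF) = −(-66×10³)/((4)(96485)) = +0.171 V.
Since Au³⁺/Au⁺ is the cathode and O₂/H₂O the anode, E°cell = E°(Au³⁺/Au⁺) − E°(O₂/H₂O).
So E°(O₂/H₂O) = E°(Au³⁺/Au⁺) − E°cell = (+1.40) − (+0.171) = +1.23 V.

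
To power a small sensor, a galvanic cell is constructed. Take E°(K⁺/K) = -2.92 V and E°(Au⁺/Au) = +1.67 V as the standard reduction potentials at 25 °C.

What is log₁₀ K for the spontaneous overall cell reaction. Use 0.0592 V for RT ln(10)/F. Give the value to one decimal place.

Cathode: Au⁺/Au; anode: K⁺/K. E°cell = +4.59 V, n = 1.
log K = nE°cell / 0.0592 = (1)(+4.59) / 0.0592 = 77.5.

77.5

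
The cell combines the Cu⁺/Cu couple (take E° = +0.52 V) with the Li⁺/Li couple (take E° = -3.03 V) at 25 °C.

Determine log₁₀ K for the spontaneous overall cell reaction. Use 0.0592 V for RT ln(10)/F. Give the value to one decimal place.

60.0

Cathode: Cu⁺/Cu; anode: Li⁺/Li. E°cell = +3.55 V, n = 1.
log K = nE°cell / 0.0592 = (1)(+3.55) / 0.0592 = 60.0.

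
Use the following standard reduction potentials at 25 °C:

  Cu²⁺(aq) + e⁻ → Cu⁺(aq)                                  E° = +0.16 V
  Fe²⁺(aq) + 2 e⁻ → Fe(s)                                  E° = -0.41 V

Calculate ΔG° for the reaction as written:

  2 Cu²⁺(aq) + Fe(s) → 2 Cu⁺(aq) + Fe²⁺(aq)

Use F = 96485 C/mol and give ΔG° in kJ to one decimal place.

-110.0 kJ

As written, Cu²⁺/Cu⁺ is reduced (cathode) and Fe²⁺/Fe is oxidised (anode), so E°cell = (+0.16) − (-0.41) = +0.57 V.
Balancing electrons gives n = 2.
ΔG° = −nFE° = −(2)(96485)(+0.57) = -109,993 J = -110.0 kJ.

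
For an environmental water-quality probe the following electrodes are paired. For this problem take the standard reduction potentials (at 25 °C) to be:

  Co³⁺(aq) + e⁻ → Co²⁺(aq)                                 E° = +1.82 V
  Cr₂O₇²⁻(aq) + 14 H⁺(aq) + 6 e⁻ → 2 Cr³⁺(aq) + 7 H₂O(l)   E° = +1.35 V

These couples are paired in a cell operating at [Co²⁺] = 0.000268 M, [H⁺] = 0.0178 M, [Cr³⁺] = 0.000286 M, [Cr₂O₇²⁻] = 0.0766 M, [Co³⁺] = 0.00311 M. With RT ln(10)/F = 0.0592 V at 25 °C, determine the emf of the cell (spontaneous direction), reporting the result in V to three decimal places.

+0.716 V

Co³⁺/Co²⁺ is the cathode (higher E°), Cr₂O₇²⁻/Cr³⁺ the anode: E°cell = +1.82 − (+1.35) = +0.47 V, n = 6.
Overall: 6 Co³⁺(aq) + 2 Cr³⁺(aq) + 7 H₂O(l) → 6 Co²⁺(aq) + Cr₂O₇²⁻(aq) + 14 H⁺(aq)
Q = [Co²⁺]^6·[Cr₂O₇²⁻]·[H⁺]^14 / ([Co³⁺]^6·[Cr³⁺]^2); log Q = -24.910.
E = E° − (0.0592/n) log Q = +0.47 − (0.0592/6)(-24.910) = +0.716 V.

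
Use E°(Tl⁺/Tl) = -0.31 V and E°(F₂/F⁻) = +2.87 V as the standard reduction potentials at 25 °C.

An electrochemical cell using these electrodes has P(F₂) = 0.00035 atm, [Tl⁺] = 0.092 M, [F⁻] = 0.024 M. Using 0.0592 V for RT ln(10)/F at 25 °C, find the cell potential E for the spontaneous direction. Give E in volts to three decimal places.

F₂/F⁻ is the cathode (higher E°), Tl⁺/Tl the anode: E°cell = +2.87 − (-0.31) = +3.18 V, n = 2.
Overall: F₂(g) + 2 Tl(s) → 2 F⁻(aq) + 2 Tl⁺(aq)
Q = [F⁻]^2·[Tl⁺]^2 / (P(F₂)); log Q = -1.856.
E = E° − (0.0592/n) log Q = +3.18 − (0.0592/2)(-1.856) = +3.235 V.

+3.235 V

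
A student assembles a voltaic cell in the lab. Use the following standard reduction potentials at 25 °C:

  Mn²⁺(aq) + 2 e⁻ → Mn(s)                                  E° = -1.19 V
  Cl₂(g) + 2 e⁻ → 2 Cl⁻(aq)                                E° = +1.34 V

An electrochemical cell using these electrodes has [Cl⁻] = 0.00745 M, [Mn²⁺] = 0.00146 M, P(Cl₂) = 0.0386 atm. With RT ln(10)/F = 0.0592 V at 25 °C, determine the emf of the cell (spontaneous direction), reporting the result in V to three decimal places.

Cl₂/Cl⁻ is the cathode (higher E°), Mn²⁺/Mn the anode: E°cell = +1.34 − (-1.19) = +2.53 V, n = 2.
Overall: Cl₂(g) + Mn(s) → 2 Cl⁻(aq) + Mn²⁺(aq)
Q = [Cl⁻]^2·[Mn²⁺] / (P(Cl₂)); log Q = -5.678.
E = E° − (0.0592/n) log Q = +2.53 − (0.0592/2)(-5.678) = +2.698 V.

+2.698 V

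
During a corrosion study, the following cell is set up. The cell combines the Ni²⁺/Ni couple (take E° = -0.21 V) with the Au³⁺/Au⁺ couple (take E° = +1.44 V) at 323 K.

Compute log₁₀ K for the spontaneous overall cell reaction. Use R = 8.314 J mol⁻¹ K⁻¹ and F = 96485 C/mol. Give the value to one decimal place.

Cathode: Au³⁺/Au⁺; anode: Ni²⁺/Ni. E°cell = (+1.44) − (-0.21) = +1.65 V, with n = 2.
ΔG° = −nFE° = −RT ln K, so ln K = nFE°/(RT) = (2)(96485)(+1.65) / ((8.314)(323)) = 118.566.
log₁₀ K = 118.566 / ln 10 = 51.5.

51.5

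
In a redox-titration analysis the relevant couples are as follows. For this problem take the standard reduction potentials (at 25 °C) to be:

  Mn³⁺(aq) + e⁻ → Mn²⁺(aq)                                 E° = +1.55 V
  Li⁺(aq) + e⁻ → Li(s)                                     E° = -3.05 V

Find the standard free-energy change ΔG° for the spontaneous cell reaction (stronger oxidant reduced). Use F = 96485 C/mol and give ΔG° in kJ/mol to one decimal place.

-443.8 kJ/mol

Mn³⁺/Mn²⁺ (E° = +1.55 V) is the cathode; Li⁺/Li (E° = -3.05 V) is the anode, so E°cell = +4.60 V.
Balancing electrons gives n = 1 (lcm of 1 and 1).
ΔG° = −nFE° = −(1)(96485)(+4.60) = -443,831 J = -443.8 kJ/mol.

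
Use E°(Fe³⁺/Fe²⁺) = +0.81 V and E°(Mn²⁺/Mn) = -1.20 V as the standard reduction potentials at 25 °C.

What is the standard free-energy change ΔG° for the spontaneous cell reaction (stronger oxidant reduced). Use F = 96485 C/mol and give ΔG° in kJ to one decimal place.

-387.9 kJ

Fe³⁺/Fe²⁺ (E° = +0.81 V) is the cathode; Mn²⁺/Mn (E° = -1.20 V) is the anode, so E°cell = +2.01 V.
Balancing electrons gives n = 2 (lcm of 1 and 2).
ΔG° = −nFE° = −(2)(96485)(+2.01) = -387,870 J = -387.9 kJ.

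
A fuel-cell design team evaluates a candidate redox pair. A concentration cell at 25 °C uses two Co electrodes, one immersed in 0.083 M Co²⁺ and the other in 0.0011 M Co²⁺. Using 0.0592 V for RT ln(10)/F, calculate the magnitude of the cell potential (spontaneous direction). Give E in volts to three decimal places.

+0.056 V

For a concentration cell E°cell = 0. The 0.083 M side is the cathode (reduction is favoured where [Co²⁺] is higher).
With n = 2, E = −(0.0592/2) log([Co²⁺]ₐₙ/[Co²⁺]꜀ₐₜ) = −(0.0592/2) log(0.0011/0.083) = −(0.0592/2)(-1.878) = +0.056 V.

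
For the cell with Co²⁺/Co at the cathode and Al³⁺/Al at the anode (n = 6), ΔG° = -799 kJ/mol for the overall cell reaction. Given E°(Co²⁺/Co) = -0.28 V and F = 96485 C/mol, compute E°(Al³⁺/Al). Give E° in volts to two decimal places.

E°cell = −ΔG°/(nF) = −(-799×10³)/((6)(96485)) = +1.380 V.
Since Co²⁺/Co is the cathode and Al³⁺/Al the anode, E°cell = E°(Co²⁺/Co) − E°(Al³⁺/Al).
So E°(Al³⁺/Al) = E°(Co²⁺/Co) − E°cell = (-0.28) − (+1.380) = -1.66 V.

-1.66 V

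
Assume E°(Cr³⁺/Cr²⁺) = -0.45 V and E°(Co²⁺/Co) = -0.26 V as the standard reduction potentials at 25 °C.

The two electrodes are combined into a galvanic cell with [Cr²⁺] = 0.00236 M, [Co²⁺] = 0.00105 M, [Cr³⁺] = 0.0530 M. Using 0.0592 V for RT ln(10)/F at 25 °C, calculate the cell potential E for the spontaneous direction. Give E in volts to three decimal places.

Co²⁺/Co is the cathode (higher E°), Cr³⁺/Cr²⁺ the anode: E°cell = -0.26 − (-0.45) = +0.19 V, n = 2.
Overall: Co²⁺(aq) + 2 Cr²⁺(aq) → Co(s) + 2 Cr³⁺(aq)
Q = [Cr³⁺]^2 / ([Co²⁺]·[Cr²⁺]^2); log Q = 5.682.
E = E° − (0.0592/n) log Q = +0.19 − (0.0592/2)(5.682) = +0.022 V.

+0.022 V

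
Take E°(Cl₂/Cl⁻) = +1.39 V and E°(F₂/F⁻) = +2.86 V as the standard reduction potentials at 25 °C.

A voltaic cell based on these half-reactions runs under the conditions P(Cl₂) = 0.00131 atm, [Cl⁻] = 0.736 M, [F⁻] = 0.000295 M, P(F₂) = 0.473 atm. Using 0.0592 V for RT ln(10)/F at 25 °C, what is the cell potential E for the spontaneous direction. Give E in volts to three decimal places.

F₂/F⁻ is the cathode (higher E°), Cl₂/Cl⁻ the anode: E°cell = +2.86 − (+1.39) = +1.47 V, n = 2.
Overall: F₂(g) + 2 Cl⁻(aq) → 2 F⁻(aq) + Cl₂(g)
Q = [F⁻]^2·P(Cl₂) / (P(F₂)·[Cl⁻]^2); log Q = -9.352.
E = E° − (0.0592/n) log Q = +1.47 − (0.0592/2)(-9.352) = +1.747 V.

+1.747 V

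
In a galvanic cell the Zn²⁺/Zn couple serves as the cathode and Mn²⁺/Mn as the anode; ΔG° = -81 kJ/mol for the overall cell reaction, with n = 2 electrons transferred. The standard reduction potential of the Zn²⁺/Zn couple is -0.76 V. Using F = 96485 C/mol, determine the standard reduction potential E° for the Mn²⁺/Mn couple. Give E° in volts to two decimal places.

-1.18 V

E°cell = −ΔG°/(nF) = −(-81×10³)/((2)(96485)) = +0.420 V.
Since Zn²⁺/Zn is the cathode and Mn²⁺/Mn the anode, E°cell = E°(Zn²⁺/Zn) − E°(Mn²⁺/Mn).
So E°(Mn²⁺/Mn) = E°(Zn²⁺/Zn) − E°cell = (-0.76) − (+0.420) = -1.18 V.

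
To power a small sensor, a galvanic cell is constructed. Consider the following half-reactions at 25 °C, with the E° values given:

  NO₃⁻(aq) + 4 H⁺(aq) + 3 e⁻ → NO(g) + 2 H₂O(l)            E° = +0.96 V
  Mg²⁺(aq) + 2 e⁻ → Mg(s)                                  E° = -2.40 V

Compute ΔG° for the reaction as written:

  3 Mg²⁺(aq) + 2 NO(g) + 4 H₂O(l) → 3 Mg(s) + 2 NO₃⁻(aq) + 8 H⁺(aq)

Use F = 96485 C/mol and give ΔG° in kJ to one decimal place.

+1945.1 kJ

As written, Mg²⁺/Mg is reduced (cathode) and NO₃⁻/NO is oxidised (anode), so E°cell = (-2.40) − (+0.96) = -3.36 V.
Balancing electrons gives n = 6.
ΔG° = −nFE° = −(6)(96485)(-3.36) = 1,945,138 J = +1945.1 kJ.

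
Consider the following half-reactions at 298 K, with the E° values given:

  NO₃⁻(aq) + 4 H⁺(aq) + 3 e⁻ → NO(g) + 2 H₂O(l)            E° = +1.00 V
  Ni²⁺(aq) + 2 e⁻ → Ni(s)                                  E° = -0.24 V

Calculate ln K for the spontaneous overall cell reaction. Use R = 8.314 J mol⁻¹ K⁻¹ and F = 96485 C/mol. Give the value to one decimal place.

289.7

Cathode: NO₃⁻/NO; anode: Ni²⁺/Ni. E°cell = (+1.00) − (-0.24) = +1.24 V, with n = 6.
ΔG° = −nFE° = −RT ln K, so ln K = nFE°/(RT) = (6)(96485)(+1.24) / ((8.314)(298)) = 289.739.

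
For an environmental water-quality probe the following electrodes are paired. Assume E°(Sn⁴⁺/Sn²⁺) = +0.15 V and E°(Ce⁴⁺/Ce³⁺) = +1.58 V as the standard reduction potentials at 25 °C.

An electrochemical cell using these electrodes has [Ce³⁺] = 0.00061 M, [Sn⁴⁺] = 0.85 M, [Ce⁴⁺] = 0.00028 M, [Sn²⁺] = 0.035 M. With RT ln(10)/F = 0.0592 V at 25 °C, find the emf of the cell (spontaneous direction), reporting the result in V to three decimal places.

Ce⁴⁺/Ce³⁺ is the cathode (higher E°), Sn⁴⁺/Sn²⁺ the anode: E°cell = +1.58 − (+0.15) = +1.43 V, n = 2.
Overall: 2 Ce⁴⁺(aq) + Sn²⁺(aq) → 2 Ce³⁺(aq) + Sn⁴⁺(aq)
Q = [Ce³⁺]^2·[Sn⁴⁺] / ([Ce⁴⁺]^2·[Sn²⁺]); log Q = 2.062.
E = E° − (0.0592/n) log Q = +1.43 − (0.0592/2)(2.062) = +1.369 V.

+1.369 V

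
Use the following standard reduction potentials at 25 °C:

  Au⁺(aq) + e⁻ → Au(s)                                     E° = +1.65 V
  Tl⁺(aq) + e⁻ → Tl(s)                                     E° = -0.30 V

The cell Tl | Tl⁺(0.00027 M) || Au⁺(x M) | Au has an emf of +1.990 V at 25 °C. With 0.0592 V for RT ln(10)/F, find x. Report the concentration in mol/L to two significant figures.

Au⁺/Au is the cathode, Tl⁺/Tl the anode: E°cell = +1.95 V, n = 1.
Overall reaction: Au⁺(aq) + Tl(s) → Au(s) + Tl⁺(aq); Q = [Tl⁺]^1/[Au⁺]^1.
From E = E° − (0.0592/n) log Q: log Q = (E° − E)·n/0.0592 = (+1.95 − (+1.990))·1/0.0592 = -0.6757.
So 1·log[Au⁺] = 1·log(0.00027) − log Q = -3.5686 − (-0.6757) = -2.8929; [Au⁺] = 10^(-2.8929) ≈ 0.0013 M.

0.0013 M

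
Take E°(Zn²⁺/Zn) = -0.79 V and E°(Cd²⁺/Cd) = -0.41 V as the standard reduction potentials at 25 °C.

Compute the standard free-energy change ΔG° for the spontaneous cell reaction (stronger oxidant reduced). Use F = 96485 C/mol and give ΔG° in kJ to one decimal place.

-73.3 kJ

Cd²⁺/Cd (E° = -0.41 V) is the cathode; Zn²⁺/Zn (E° = -0.79 V) is the anode, so E°cell = +0.38 V.
Balancing electrons gives n = 2 (lcm of 2 and 2).
ΔG° = −nFE° = −(2)(96485)(+0.38) = -73,329 J = -73.3 kJ.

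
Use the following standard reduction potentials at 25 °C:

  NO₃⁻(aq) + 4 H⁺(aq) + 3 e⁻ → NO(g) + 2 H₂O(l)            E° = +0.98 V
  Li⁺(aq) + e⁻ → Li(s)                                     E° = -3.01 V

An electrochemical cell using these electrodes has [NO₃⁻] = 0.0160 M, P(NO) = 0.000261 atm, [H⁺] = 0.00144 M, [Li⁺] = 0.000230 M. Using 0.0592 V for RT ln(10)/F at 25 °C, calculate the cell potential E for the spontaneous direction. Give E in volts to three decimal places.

+4.016 V

NO₃⁻/NO is the cathode (higher E°), Li⁺/Li the anode: E°cell = +0.98 − (-3.01) = +3.99 V, n = 3.
Overall: NO₃⁻(aq) + 4 H⁺(aq) + 3 Li(s) → NO(g) + 2 H₂O(l) + 3 Li⁺(aq)
Q = P(NO)·[Li⁺]^3 / ([NO₃⁻]·[H⁺]^4); log Q = -1.336.
E = E° − (0.0592/n) log Q = +3.99 − (0.0592/3)(-1.336) = +4.016 V.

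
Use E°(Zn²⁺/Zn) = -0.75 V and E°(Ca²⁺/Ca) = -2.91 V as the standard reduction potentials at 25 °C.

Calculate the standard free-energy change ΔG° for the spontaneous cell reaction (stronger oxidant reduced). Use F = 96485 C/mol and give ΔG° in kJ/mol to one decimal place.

-416.8 kJ/mol

Zn²⁺/Zn (E° = -0.75 V) is the cathode; Ca²⁺/Ca (E° = -2.91 V) is the anode, so E°cell = +2.16 V.
Balancing electrons gives n = 2 (lcm of 2 and 2).
ΔG° = −nFE° = −(2)(96485)(+2.16) = -416,815 J = -416.8 kJ/mol.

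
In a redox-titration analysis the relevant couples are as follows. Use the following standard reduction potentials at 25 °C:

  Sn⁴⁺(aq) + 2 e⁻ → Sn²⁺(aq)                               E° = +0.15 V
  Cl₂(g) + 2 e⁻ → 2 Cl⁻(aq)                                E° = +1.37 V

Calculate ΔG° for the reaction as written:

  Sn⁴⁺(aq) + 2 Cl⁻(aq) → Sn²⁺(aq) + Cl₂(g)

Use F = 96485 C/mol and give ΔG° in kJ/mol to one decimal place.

+235.4 kJ/mol

As written, Sn⁴⁺/Sn²⁺ is reduced (cathode) and Cl₂/Cl⁻ is oxidised (anode), so E°cell = (+0.15) − (+1.37) = -1.22 V.
Balancing electrons gives n = 2.
ΔG° = −nFE° = −(2)(96485)(-1.22) = 235,423 J = +235.4 kJ/mol.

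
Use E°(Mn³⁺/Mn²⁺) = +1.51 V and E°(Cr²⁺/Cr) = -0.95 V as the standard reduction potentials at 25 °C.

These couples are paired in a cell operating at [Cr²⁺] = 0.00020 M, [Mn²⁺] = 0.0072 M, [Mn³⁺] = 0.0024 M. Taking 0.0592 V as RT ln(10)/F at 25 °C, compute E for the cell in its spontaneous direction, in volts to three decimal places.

+2.541 V

Mn³⁺/Mn²⁺ is the cathode (higher E°), Cr²⁺/Cr the anode: E°cell = +1.51 − (-0.95) = +2.46 V, n = 2.
Overall: 2 Mn³⁺(aq) + Cr(s) → 2 Mn²⁺(aq) + Cr²⁺(aq)
Q = [Mn²⁺]^2·[Cr²⁺] / ([Mn³⁺]^2); log Q = -2.745.
E = E° − (0.0592/n) log Q = +2.46 − (0.0592/2)(-2.745) = +2.541 V.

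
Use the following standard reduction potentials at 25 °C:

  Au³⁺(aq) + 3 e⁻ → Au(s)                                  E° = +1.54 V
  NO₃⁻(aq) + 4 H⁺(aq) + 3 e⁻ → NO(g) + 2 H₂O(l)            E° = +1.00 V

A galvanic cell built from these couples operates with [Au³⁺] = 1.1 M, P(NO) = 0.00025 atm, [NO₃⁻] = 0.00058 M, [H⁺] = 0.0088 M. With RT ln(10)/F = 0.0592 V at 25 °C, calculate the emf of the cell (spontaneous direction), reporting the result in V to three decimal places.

+0.696 V

Au³⁺/Au is the cathode (higher E°), NO₃⁻/NO the anode: E°cell = +1.54 − (+1.00) = +0.54 V, n = 3.
Overall: Au³⁺(aq) + NO(g) + 2 H₂O(l) → Au(s) + NO₃⁻(aq) + 4 H⁺(aq)
Q = [NO₃⁻]·[H⁺]^4 / ([Au³⁺]·P(NO)); log Q = -7.898.
E = E° − (0.0592/n) log Q = +0.54 − (0.0592/3)(-7.898) = +0.696 V.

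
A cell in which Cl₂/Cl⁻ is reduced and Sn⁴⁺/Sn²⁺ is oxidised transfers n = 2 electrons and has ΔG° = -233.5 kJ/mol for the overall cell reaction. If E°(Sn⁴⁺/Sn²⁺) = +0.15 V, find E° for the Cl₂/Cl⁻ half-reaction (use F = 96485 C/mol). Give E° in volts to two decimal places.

E°cell = −ΔG°/(nF) = −(-233.5×10³)/((2)(96485)) = +1.210 V.
Since Cl₂/Cl⁻ is the cathode and Sn⁴⁺/Sn²⁺ the anode, E°cell = E°(Cl₂/Cl⁻) − E°(Sn⁴⁺/Sn²⁺).
So E°(Cl₂/Cl⁻) = E°cell + E°(Sn⁴⁺/Sn²⁺) = +1.210 + (+0.15) = +1.36 V.

+1.36 V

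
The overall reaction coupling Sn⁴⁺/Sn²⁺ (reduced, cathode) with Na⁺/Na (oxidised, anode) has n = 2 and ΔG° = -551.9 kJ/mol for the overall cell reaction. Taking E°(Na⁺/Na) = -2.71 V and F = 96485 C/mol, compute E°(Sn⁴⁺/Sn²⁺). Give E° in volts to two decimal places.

+0.15 V

E°cell = −ΔG°/(nF) = −(-551.9×10³)/((2)(96485)) = +2.860 V.
Since Sn⁴⁺/Sn²⁺ is the cathode and Na⁺/Na the anode, E°cell = E°(Sn⁴⁺/Sn²⁺) − E°(Na⁺/Na).
So E°(Sn⁴⁺/Sn²⁺) = E°cell + E°(Na⁺/Na) = +2.860 + (-2.71) = +0.15 V.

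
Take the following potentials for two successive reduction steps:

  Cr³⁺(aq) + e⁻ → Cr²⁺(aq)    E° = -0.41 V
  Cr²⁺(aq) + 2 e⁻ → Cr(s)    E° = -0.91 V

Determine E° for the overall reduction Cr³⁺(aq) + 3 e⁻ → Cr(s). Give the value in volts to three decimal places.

Since ΔG° = −nFE° is additive over sequential reductions, n₃E°₃ = n₁E°₁ + n₂E°₂.
E°₃ = (1×-0.41 + 2×-0.91) / 3 = (-2.230) / 3 = -0.743 V.

-0.743 V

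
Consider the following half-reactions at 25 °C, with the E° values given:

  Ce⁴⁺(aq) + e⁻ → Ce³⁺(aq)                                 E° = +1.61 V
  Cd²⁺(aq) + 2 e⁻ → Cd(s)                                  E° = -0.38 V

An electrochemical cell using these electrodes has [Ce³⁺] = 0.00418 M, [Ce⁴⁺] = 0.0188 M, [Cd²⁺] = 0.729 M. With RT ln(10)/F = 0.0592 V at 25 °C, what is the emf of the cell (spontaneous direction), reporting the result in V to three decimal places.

Ce⁴⁺/Ce³⁺ is the cathode (higher E°), Cd²⁺/Cd the anode: E°cell = +1.61 − (-0.38) = +1.99 V, n = 2.
Overall: 2 Ce⁴⁺(aq) + Cd(s) → 2 Ce³⁺(aq) + Cd²⁺(aq)
Q = [Ce³⁺]^2·[Cd²⁺] / ([Ce⁴⁺]^2); log Q = -1.443.
E = E° − (0.0592/n) log Q = +1.99 − (0.0592/2)(-1.443) = +2.033 V.

+2.033 V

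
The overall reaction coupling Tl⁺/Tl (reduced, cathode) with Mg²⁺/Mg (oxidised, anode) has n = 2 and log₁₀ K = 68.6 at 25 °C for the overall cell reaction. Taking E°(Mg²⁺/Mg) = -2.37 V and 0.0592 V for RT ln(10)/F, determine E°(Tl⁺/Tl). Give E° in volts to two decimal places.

-0.34 V

E°cell = (0.0592/n)·log K = (0.0592/2)(68.6) = +2.031 V.
Since Tl⁺/Tl is the cathode and Mg²⁺/Mg the anode, E°cell = E°(Tl⁺/Tl) − E°(Mg²⁺/Mg).
So E°(Tl⁺/Tl) = E°cell + E°(Mg²⁺/Mg) = +2.031 + (-2.37) = -0.34 V.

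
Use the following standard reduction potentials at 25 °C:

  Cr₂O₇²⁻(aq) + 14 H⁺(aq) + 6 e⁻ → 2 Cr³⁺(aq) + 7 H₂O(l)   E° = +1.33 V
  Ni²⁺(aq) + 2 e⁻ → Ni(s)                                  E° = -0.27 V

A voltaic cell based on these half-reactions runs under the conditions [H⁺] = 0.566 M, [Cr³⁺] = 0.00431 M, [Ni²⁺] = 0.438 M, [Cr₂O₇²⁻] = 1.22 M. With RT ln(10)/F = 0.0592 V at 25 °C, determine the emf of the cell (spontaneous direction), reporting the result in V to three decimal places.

+1.624 V

Cr₂O₇²⁻/Cr³⁺ is the cathode (higher E°), Ni²⁺/Ni the anode: E°cell = +1.33 − (-0.27) = +1.60 V, n = 6.
Overall: Cr₂O₇²⁻(aq) + 14 H⁺(aq) + 3 Ni(s) → 2 Cr³⁺(aq) + 7 H₂O(l) + 3 Ni²⁺(aq)
Q = [Cr³⁺]^2·[Ni²⁺]^3 / ([Cr₂O₇²⁻]·[H⁺]^14); log Q = -2.432.
E = E° − (0.0592/n) log Q = +1.60 − (0.0592/6)(-2.432) = +1.624 V.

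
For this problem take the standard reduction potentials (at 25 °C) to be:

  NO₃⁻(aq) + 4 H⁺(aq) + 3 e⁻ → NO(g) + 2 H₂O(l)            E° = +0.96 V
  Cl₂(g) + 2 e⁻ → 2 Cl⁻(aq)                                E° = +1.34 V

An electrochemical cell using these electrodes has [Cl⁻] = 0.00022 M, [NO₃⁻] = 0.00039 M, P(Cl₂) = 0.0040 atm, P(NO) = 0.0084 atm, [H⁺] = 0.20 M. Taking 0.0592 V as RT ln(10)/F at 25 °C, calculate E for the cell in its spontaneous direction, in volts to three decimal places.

Cl₂/Cl⁻ is the cathode (higher E°), NO₃⁻/NO the anode: E°cell = +1.34 − (+0.96) = +0.38 V, n = 6.
Overall: 3 Cl₂(g) + 2 NO(g) + 4 H₂O(l) → 6 Cl⁻(aq) + 2 NO₃⁻(aq) + 8 H⁺(aq)
Q = [Cl⁻]^6·[NO₃⁻]^2·[H⁺]^8 / (P(Cl₂)^3·P(NO)^2); log Q = -23.010.
E = E° − (0.0592/n) log Q = +0.38 − (0.0592/6)(-23.010) = +0.607 V.

+0.607 V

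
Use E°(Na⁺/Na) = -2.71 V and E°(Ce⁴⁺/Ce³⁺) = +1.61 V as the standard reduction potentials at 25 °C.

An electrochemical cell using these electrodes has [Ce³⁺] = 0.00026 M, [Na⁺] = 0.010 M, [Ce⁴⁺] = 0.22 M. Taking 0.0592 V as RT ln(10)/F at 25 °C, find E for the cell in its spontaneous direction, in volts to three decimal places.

+4.612 V

Ce⁴⁺/Ce³⁺ is the cathode (higher E°), Na⁺/Na the anode: E°cell = +1.61 − (-2.71) = +4.32 V, n = 1.
Overall: Ce⁴⁺(aq) + Na(s) → Ce³⁺(aq) + Na⁺(aq)
Q = [Ce³⁺]·[Na⁺] / ([Ce⁴⁺]); log Q = -4.927.
E = E° − (0.0592/n) log Q = +4.32 − (0.0592/1)(-4.927) = +4.612 V.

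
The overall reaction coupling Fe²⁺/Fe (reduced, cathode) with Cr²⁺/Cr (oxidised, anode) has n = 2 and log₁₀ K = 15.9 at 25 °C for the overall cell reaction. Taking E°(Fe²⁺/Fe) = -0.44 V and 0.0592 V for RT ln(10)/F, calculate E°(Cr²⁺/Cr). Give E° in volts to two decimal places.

-0.91 V

E°cell = (0.0592/n)·log K = (0.0592/2)(15.9) = +0.471 V.
Since Fe²⁺/Fe is the cathode and Cr²⁺/Cr the anode, E°cell = E°(Fe²⁺/Fe) − E°(Cr²⁺/Cr).
So E°(Cr²⁺/Cr) = E°(Fe²⁺/Fe) − E°cell = (-0.44) − (+0.471) = -0.91 V.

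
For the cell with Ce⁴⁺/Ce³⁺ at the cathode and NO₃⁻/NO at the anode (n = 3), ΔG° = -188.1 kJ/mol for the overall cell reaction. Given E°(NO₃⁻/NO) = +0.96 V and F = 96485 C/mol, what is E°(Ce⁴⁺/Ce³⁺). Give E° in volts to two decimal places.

E°cell = −ΔG°/(nF) = −(-188.1×10³)/((3)(96485)) = +0.650 V.
Since Ce⁴⁺/Ce³⁺ is the cathode and NO₃⁻/NO the anode, E°cell = E°(Ce⁴⁺/Ce³⁺) − E°(NO₃⁻/NO).
So E°(Ce⁴⁺/Ce³⁺) = E°cell + E°(NO₃⁻/NO) = +0.650 + (+0.96) = +1.61 V.

+1.61 V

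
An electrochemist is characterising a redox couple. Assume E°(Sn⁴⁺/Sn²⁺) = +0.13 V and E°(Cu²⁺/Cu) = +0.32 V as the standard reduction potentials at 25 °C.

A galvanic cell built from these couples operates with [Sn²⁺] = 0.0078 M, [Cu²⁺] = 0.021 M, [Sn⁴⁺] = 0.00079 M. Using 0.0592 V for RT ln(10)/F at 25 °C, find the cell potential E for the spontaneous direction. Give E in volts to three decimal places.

+0.170 V

Cu²⁺/Cu is the cathode (higher E°), Sn⁴⁺/Sn²⁺ the anode: E°cell = +0.32 − (+0.13) = +0.19 V, n = 2.
Overall: Cu²⁺(aq) + Sn²⁺(aq) → Cu(s) + Sn⁴⁺(aq)
Q = [Sn⁴⁺] / ([Cu²⁺]·[Sn²⁺]); log Q = 0.683.
E = E° − (0.0592/n) log Q = +0.19 − (0.0592/2)(0.683) = +0.170 V.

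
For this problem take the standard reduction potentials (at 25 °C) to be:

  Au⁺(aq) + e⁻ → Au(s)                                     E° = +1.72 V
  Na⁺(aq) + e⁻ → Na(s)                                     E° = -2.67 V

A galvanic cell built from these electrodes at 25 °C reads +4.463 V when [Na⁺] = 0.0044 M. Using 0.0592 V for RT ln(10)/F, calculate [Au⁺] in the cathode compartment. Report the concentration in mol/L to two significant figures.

Au⁺/Au is the cathode, Na⁺/Na the anode: E°cell = +4.39 V, n = 1.
Overall reaction: Au⁺(aq) + Na(s) → Au(s) + Na⁺(aq); Q = [Na⁺]^1/[Au⁺]^1.
From E = E° − (0.0592/n) log Q: log Q = (E° − E)·n/0.0592 = (+4.39 − (+4.463))·1/0.0592 = -1.2331.
So 1·log[Au⁺] = 1·log(0.0044) − log Q = -2.3565 − (-1.2331) = -1.1234; [Au⁺] = 10^(-1.1234) ≈ 0.075 M.

0.075 M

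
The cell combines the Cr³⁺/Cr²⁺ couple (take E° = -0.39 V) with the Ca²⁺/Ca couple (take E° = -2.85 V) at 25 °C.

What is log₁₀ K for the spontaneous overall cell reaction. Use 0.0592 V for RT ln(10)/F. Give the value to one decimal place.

83.1

Cathode: Cr³⁺/Cr²⁺; anode: Ca²⁺/Ca. E°cell = +2.46 V, n = 2.
log K = nE°cell / 0.0592 = (2)(+2.46) / 0.0592 = 83.1.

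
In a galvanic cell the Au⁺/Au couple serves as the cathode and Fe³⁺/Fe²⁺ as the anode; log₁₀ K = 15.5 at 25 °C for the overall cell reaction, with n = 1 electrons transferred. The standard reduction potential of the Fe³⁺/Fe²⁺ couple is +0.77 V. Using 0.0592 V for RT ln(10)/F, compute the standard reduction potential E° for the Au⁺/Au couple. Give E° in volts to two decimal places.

+1.69 V

E°cell = (0.0592/n)·log K = (0.0592/1)(15.5) = +0.918 V.
Since Au⁺/Au is the cathode and Fe³⁺/Fe²⁺ the anode, E°cell = E°(Au⁺/Au) − E°(Fe³⁺/Fe²⁺).
So E°(Au⁺/Au) = E°cell + E°(Fe³⁺/Fe²⁺) = +0.918 + (+0.77) = +1.69 V.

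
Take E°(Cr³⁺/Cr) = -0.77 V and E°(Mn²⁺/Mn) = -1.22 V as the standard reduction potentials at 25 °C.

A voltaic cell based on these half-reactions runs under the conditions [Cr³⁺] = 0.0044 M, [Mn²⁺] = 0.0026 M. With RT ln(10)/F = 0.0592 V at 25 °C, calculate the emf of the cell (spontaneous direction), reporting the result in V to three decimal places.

+0.480 V

Cr³⁺/Cr is the cathode (higher E°), Mn²⁺/Mn the anode: E°cell = -0.77 − (-1.22) = +0.45 V, n = 6.
Overall: 2 Cr³⁺(aq) + 3 Mn(s) → 2 Cr(s) + 3 Mn²⁺(aq)
Q = [Mn²⁺]^3 / ([Cr³⁺]^2); log Q = -3.042.
E = E° − (0.0592/n) log Q = +0.45 − (0.0592/6)(-3.042) = +0.480 V.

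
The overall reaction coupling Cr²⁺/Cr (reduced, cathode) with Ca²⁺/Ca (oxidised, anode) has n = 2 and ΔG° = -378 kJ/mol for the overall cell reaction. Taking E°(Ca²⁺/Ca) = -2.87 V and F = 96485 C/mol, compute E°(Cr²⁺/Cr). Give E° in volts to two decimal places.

E°cell = −ΔG°/(nF) = −(-378×10³)/((2)(96485)) = +1.959 V.
Since Cr²⁺/Cr is the cathode and Ca²⁺/Ca the anode, E°cell = E°(Cr²⁺/Cr) − E°(Ca²⁺/Ca).
So E°(Cr²⁺/Cr) = E°cell + E°(Ca²⁺/Ca) = +1.959 + (-2.87) = -0.91 V.

-0.91 V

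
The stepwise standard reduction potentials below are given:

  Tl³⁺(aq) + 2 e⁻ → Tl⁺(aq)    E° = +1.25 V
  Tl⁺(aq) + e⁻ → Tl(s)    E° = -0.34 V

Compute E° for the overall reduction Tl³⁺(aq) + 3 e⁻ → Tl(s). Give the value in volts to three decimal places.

+0.720 V

Since ΔG° = −nFE° is additive over sequential reductions, n₃E°₃ = n₁E°₁ + n₂E°₂.
E°₃ = (2×+1.25 + 1×-0.34) / 3 = (+2.160) / 3 = +0.720 V.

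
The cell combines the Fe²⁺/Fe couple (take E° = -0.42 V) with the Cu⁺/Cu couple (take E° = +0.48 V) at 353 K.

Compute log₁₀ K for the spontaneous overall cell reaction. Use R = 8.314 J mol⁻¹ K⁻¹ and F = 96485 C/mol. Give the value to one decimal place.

Cathode: Cu⁺/Cu; anode: Fe²⁺/Fe. E°cell = (+0.48) − (-0.42) = +0.90 V, with n = 2.
ΔG° = −nFE° = −RT ln K, so ln K = nFE°/(RT) = (2)(96485)(+0.90) / ((8.314)(353)) = 59.176.
log₁₀ K = 59.176 / ln 10 = 25.7.

25.7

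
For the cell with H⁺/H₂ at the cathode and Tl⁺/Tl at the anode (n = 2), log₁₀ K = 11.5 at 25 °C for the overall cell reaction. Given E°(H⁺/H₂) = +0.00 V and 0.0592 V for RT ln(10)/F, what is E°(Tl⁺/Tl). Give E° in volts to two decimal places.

E°cell = (0.0592/n)·log K = (0.0592/2)(11.5) = +0.340 V.
Since H⁺/H₂ is the cathode and Tl⁺/Tl the anode, E°cell = E°(H⁺/H₂) − E°(Tl⁺/Tl).
So E°(Tl⁺/Tl) = E°(H⁺/H₂) − E°cell = (+0.00) − (+0.340) = -0.34 V.

-0.34 V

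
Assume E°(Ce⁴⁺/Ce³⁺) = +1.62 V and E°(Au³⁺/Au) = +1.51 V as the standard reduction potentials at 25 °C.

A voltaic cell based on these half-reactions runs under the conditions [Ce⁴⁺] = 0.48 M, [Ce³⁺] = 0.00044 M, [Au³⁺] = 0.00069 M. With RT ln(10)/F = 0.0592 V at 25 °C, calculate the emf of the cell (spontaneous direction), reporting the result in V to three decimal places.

Ce⁴⁺/Ce³⁺ is the cathode (higher E°), Au³⁺/Au the anode: E°cell = +1.62 − (+1.51) = +0.11 V, n = 3.
Overall: 3 Ce⁴⁺(aq) + Au(s) → 3 Ce³⁺(aq) + Au³⁺(aq)
Q = [Ce³⁺]^3·[Au³⁺] / ([Ce⁴⁺]^3); log Q = -12.275.
E = E° − (0.0592/n) log Q = +0.11 − (0.0592/3)(-12.275) = +0.352 V.

+0.352 V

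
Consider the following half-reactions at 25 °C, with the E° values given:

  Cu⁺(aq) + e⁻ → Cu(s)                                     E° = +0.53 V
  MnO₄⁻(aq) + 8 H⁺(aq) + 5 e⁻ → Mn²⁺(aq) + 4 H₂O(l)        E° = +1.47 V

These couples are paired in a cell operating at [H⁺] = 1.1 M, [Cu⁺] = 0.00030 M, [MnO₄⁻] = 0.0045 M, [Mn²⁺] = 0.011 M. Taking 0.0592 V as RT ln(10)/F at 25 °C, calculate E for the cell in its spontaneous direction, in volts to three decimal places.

+1.148 V

MnO₄⁻/Mn²⁺ is the cathode (higher E°), Cu⁺/Cu the anode: E°cell = +1.47 − (+0.53) = +0.94 V, n = 5.
Overall: MnO₄⁻(aq) + 8 H⁺(aq) + 5 Cu(s) → Mn²⁺(aq) + 4 H₂O(l) + 5 Cu⁺(aq)
Q = [Mn²⁺]·[Cu⁺]^5 / ([MnO₄⁻]·[H⁺]^8); log Q = -17.557.
E = E° − (0.0592/n) log Q = +0.94 − (0.0592/5)(-17.557) = +1.148 V.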